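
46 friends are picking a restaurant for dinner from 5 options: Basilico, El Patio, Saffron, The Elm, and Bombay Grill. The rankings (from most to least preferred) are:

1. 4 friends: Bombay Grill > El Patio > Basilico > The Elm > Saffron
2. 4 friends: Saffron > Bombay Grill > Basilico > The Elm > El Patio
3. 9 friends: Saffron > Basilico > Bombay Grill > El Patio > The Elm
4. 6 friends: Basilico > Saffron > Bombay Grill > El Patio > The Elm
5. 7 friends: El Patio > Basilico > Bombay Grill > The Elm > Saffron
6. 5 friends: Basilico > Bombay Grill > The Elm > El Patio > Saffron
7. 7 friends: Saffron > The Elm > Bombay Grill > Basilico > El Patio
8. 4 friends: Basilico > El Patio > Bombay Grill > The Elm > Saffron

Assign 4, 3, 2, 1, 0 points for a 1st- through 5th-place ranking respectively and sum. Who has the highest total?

Basilico: 4·2 + 4·2 + 9·3 + 6·4 + 7·3 + 5·4 + 7·1 + 4·4 = 131
El Patio: 4·3 + 4·0 + 9·1 + 6·1 + 7·4 + 5·1 + 7·0 + 4·3 = 72
Saffron: 4·0 + 4·4 + 9·4 + 6·3 + 7·0 + 5·0 + 7·4 + 4·0 = 98
The Elm: 4·1 + 4·1 + 9·0 + 6·0 + 7·1 + 5·2 + 7·3 + 4·1 = 50
Bombay Grill: 4·4 + 4·3 + 9·2 + 6·2 + 7·2 + 5·3 + 7·2 + 4·2 = 109
Basilico has the highest Borda score (131).

Basilico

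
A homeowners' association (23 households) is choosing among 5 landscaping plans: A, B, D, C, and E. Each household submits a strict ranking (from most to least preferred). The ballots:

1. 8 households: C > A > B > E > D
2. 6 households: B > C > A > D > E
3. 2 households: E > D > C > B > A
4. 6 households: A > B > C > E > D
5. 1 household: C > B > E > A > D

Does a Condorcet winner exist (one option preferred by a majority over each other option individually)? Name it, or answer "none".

none

Checking pairwise contests:
C beats A 17–6.
A beats B 14–9.
A beats D 21–2.
B beats C 12–11.
A beats E 20–3.
Every option loses at least one head-to-head, so there is no Condorcet winner.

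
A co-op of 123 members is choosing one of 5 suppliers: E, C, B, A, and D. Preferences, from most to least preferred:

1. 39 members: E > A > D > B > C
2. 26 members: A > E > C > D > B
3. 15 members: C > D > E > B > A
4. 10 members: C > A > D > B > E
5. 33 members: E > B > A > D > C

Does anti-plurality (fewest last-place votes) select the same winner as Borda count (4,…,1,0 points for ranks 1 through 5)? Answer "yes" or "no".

no

Anti-plurality — last-place votes: E 10, C 72, B 26, A 15, D 0. Winner: D.
Borda — scores: E 396, C 152, B 163, A 317, D 202. Winner: E.
The two methods disagree.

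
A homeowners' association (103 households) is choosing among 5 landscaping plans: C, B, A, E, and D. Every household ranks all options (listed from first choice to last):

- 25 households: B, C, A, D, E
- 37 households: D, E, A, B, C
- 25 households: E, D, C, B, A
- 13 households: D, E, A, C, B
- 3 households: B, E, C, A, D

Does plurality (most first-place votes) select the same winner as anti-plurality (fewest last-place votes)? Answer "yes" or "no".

Plurality — first-place votes: C 0, B 28, A 0, E 25, D 50. Winner: D.
Anti-plurality — last-place votes: C 37, B 13, A 25, E 25, D 3. Winner: D.
The two methods agree.

yes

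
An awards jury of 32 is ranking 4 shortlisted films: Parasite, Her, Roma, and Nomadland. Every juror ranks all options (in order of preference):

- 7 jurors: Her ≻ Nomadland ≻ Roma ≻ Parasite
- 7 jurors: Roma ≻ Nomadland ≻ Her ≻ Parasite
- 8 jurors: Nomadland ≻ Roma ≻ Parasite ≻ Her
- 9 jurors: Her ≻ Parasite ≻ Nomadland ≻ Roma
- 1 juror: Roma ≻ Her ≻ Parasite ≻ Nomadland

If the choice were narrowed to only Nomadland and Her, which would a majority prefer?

Her

Voters preferring Nomadland to Her: 15; preferring Her to Nomadland: 17.
Her wins the head-to-head.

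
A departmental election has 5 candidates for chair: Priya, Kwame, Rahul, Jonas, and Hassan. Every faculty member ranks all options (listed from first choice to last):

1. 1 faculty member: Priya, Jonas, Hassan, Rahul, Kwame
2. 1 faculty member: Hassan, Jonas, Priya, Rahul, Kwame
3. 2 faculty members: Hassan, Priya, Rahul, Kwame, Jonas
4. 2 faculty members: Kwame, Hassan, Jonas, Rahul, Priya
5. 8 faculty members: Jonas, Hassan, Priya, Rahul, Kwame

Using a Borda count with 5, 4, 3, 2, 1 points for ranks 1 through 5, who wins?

Priya: 1·5 + 1·3 + 2·4 + 2·1 + 8·3 = 42
Kwame: 1·1 + 1·1 + 2·2 + 2·5 + 8·1 = 24
Rahul: 1·2 + 1·2 + 2·3 + 2·2 + 8·2 = 30
Jonas: 1·4 + 1·4 + 2·1 + 2·3 + 8·5 = 56
Hassan: 1·3 + 1·5 + 2·5 + 2·4 + 8·4 = 58
Hassan has the highest Borda score (58).

Hassan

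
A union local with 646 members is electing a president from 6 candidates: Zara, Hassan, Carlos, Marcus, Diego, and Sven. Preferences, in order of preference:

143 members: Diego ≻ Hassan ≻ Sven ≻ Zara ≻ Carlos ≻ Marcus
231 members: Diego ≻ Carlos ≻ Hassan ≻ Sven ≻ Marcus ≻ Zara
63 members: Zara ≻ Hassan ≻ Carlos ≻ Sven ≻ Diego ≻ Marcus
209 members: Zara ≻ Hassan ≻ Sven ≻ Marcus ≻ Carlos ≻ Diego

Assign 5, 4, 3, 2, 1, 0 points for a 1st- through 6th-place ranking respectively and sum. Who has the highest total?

Zara: 143·2 + 231·0 + 63·5 + 209·5 = 1646
Hassan: 143·4 + 231·3 + 63·4 + 209·4 = 2353
Carlos: 143·1 + 231·4 + 63·3 + 209·1 = 1465
Marcus: 143·0 + 231·1 + 63·0 + 209·2 = 649
Diego: 143·5 + 231·5 + 63·1 + 209·0 = 1933
Sven: 143·3 + 231·2 + 63·2 + 209·3 = 1644
Hassan has the highest Borda score (2353).

Hassan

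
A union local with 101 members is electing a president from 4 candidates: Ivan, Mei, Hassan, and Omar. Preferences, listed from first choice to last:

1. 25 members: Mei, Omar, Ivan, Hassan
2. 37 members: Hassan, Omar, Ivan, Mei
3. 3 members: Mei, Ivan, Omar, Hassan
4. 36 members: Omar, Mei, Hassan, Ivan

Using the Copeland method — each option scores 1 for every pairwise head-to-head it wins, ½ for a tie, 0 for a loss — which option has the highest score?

Omar

Ivan: loses to Mei, Hassan, and Omar → score 0.
Mei: beats Ivan and Hassan; loses to Omar → score 2.
Hassan: beats Ivan; loses to Mei and Omar → score 1.
Omar: beats Ivan, Mei, and Hassan → score 3.
Omar has the best pairwise record.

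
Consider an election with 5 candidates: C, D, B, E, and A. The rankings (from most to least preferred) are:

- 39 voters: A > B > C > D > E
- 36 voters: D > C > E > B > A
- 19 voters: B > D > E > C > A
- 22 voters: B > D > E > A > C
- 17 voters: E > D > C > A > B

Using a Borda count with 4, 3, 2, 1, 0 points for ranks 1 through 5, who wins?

C: 39·2 + 36·3 + 19·1 + 22·0 + 17·2 = 239
D: 39·1 + 36·4 + 19·3 + 22·3 + 17·3 = 357
B: 39·3 + 36·1 + 19·4 + 22·4 + 17·0 = 317
E: 39·0 + 36·2 + 19·2 + 22·2 + 17·4 = 222
A: 39·4 + 36·0 + 19·0 + 22·1 + 17·1 = 195
D has the highest Borda score (357).

D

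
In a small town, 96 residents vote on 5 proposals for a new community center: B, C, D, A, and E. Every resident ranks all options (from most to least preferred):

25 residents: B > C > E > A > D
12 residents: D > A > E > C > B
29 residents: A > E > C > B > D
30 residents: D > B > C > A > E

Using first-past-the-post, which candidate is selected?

First-place votes: B 25, C 0, D 42, A 29, E 0.
D has the most first-place votes.

D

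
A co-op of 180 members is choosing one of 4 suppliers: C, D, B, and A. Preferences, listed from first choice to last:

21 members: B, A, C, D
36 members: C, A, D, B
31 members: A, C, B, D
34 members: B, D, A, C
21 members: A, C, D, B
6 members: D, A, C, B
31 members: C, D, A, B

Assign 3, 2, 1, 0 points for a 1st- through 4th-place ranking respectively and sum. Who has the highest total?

C: 21·1 + 36·3 + 31·2 + 34·0 + 21·2 + 6·1 + 31·3 = 332
D: 21·0 + 36·1 + 31·0 + 34·2 + 21·1 + 6·3 + 31·2 = 205
B: 21·3 + 36·0 + 31·1 + 34·3 + 21·0 + 6·0 + 31·0 = 196
A: 21·2 + 36·2 + 31·3 + 34·1 + 21·3 + 6·2 + 31·1 = 347
A has the highest Borda score (347).

A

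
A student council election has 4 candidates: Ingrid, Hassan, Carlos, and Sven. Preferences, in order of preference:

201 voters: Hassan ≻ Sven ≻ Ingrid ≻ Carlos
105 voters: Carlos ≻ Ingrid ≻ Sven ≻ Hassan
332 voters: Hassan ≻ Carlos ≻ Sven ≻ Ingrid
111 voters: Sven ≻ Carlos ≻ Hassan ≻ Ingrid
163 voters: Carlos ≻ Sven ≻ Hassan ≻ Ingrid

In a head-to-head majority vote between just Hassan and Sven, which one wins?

Voters preferring Hassan to Sven: 533; preferring Sven to Hassan: 379.
Hassan wins the head-to-head.

Hassan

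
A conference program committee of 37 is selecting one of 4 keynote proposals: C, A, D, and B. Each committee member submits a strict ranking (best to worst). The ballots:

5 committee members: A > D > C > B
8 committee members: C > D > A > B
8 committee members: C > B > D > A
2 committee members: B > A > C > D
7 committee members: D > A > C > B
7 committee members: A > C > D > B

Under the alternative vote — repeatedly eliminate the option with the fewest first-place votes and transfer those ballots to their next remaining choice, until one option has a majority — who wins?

A

Round 1: C 16, A 12, D 7, B 2. Eliminate B.
Round 2: C 16, A 14, D 7. Eliminate D.
Round 3: C 16, A 21. A has a majority.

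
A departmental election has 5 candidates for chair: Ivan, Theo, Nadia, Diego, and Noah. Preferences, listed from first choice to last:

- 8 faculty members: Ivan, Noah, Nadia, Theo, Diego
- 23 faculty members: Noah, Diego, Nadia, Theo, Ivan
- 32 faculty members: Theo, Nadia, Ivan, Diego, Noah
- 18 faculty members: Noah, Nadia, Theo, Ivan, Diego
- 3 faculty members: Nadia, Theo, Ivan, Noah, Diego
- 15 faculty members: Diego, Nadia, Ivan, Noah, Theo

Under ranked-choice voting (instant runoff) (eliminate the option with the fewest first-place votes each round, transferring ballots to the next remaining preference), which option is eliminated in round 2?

Round 1: Ivan 8, Theo 32, Nadia 3, Diego 15, Noah 41. Eliminate Nadia.
Round 2: Ivan 8, Theo 35, Diego 15, Noah 41. Eliminate Ivan.

Ivan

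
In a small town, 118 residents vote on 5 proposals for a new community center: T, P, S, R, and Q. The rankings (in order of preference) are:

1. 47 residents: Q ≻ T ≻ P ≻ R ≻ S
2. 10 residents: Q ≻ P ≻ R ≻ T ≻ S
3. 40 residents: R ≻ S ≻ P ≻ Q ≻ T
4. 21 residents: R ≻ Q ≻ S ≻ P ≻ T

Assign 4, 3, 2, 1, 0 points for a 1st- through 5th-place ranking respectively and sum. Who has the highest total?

T: 47·3 + 10·1 + 40·0 + 21·0 = 151
P: 47·2 + 10·3 + 40·2 + 21·1 = 225
S: 47·0 + 10·0 + 40·3 + 21·2 = 162
R: 47·1 + 10·2 + 40·4 + 21·4 = 311
Q: 47·4 + 10·4 + 40·1 + 21·3 = 331
Q has the highest Borda score (331).

Q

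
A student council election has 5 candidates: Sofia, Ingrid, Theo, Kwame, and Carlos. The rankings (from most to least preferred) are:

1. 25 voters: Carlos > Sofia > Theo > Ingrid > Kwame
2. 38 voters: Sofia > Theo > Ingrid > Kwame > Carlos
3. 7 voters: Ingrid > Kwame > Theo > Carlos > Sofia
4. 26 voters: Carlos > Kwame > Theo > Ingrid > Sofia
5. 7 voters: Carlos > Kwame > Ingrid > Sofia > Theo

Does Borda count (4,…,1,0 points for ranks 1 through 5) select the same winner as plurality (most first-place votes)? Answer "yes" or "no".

yes

Borda — scores: Sofia 234, Ingrid 169, Theo 230, Kwame 158, Carlos 239. Winner: Carlos.
Plurality — first-place votes: Sofia 38, Ingrid 7, Theo 0, Kwame 0, Carlos 58. Winner: Carlos.
The two methods agree.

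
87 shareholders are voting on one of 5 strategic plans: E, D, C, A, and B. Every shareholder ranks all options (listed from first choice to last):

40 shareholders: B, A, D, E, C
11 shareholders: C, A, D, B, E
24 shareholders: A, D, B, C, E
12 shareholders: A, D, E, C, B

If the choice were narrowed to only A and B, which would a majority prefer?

Voters preferring A to B: 47; preferring B to A: 40.
A wins the head-to-head.

A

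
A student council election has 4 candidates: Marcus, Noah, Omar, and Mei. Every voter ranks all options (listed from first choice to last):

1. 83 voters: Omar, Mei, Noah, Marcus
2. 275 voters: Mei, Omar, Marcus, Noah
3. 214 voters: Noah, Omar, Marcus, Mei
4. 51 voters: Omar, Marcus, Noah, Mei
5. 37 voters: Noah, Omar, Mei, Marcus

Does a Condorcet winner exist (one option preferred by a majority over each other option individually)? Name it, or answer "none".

Omar

Omar vs Marcus: 660–0 for Omar.
Omar vs Noah: 409–251 for Omar.
Omar vs Mei: 385–275 for Omar.
Omar beats every other option head-to-head.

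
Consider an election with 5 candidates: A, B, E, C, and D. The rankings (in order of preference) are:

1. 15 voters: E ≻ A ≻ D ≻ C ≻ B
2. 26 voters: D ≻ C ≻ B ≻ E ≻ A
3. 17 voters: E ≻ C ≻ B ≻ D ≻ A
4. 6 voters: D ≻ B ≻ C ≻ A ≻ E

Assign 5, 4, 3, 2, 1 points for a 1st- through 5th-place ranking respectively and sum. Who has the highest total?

A: 15·4 + 26·1 + 17·1 + 6·2 = 115
B: 15·1 + 26·3 + 17·3 + 6·4 = 168
E: 15·5 + 26·2 + 17·5 + 6·1 = 218
C: 15·2 + 26·4 + 17·4 + 6·3 = 220
D: 15·3 + 26·5 + 17·2 + 6·5 = 239
D has the highest Borda score (239).

D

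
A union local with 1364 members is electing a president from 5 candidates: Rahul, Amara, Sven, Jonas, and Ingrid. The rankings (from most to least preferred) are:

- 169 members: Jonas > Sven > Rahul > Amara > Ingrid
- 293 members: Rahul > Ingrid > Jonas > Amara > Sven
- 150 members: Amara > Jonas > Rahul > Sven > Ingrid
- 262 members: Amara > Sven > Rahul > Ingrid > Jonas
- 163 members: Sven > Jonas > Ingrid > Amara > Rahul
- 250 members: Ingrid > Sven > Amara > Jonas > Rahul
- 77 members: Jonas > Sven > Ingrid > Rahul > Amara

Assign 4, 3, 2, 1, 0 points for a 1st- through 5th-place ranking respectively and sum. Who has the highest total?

Rahul: 169·2 + 293·4 + 150·2 + 262·2 + 163·0 + 250·0 + 77·1 = 2411
Amara: 169·1 + 293·1 + 150·4 + 262·4 + 163·1 + 250·2 + 77·0 = 2773
Sven: 169·3 + 293·0 + 150·1 + 262·3 + 163·4 + 250·3 + 77·3 = 3076
Jonas: 169·4 + 293·2 + 150·3 + 262·0 + 163·3 + 250·1 + 77·4 = 2759
Ingrid: 169·0 + 293·3 + 150·0 + 262·1 + 163·2 + 250·4 + 77·2 = 2621
Sven has the highest Borda score (3076).

Sven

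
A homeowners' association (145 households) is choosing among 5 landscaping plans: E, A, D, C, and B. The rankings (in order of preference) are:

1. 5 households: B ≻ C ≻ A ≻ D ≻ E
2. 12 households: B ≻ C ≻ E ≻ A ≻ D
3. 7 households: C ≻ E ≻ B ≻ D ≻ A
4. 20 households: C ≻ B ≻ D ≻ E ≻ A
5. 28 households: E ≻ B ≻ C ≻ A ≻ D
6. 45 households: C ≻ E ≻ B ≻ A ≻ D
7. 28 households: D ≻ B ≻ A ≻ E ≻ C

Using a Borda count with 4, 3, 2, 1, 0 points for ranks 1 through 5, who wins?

E: 5·0 + 12·2 + 7·3 + 20·1 + 28·4 + 45·3 + 28·1 = 340
A: 5·2 + 12·1 + 7·0 + 20·0 + 28·1 + 45·1 + 28·2 = 151
D: 5·1 + 12·0 + 7·1 + 20·2 + 28·0 + 45·0 + 28·4 = 164
C: 5·3 + 12·3 + 7·4 + 20·4 + 28·2 + 45·4 + 28·0 = 395
B: 5·4 + 12·4 + 7·2 + 20·3 + 28·3 + 45·2 + 28·3 = 400
B has the highest Borda score (400).

B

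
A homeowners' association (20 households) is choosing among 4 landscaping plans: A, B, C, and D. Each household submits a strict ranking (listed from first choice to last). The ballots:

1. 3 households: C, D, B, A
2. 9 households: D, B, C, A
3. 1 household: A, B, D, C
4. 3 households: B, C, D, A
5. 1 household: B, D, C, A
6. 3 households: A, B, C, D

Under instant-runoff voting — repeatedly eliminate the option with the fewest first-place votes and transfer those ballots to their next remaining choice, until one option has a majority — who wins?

Round 1: A 4, B 4, C 3, D 9. Eliminate C.
Round 2: A 4, B 4, D 12. D has a majority.

D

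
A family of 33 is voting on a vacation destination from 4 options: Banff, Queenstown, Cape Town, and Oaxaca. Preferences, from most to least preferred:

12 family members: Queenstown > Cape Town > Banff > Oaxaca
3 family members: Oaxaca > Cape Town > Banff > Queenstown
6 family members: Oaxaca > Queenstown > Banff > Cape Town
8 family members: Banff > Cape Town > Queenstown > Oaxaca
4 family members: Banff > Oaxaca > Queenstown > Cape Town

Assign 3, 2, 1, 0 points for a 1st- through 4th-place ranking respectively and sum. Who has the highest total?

Banff: 12·1 + 3·1 + 6·1 + 8·3 + 4·3 = 57
Queenstown: 12·3 + 3·0 + 6·2 + 8·1 + 4·1 = 60
Cape Town: 12·2 + 3·2 + 6·0 + 8·2 + 4·0 = 46
Oaxaca: 12·0 + 3·3 + 6·3 + 8·0 + 4·2 = 35
Queenstown has the highest Borda score (60).

Queenstown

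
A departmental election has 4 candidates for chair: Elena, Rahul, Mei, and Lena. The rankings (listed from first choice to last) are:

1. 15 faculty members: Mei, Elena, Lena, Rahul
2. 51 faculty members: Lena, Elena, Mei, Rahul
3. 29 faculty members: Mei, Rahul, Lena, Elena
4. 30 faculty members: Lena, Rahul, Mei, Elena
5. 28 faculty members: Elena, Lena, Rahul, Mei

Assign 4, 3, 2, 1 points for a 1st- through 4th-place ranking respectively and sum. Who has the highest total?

Lena

Elena: 15·3 + 51·3 + 29·1 + 30·1 + 28·4 = 369
Rahul: 15·1 + 51·1 + 29·3 + 30·3 + 28·2 = 299
Mei: 15·4 + 51·2 + 29·4 + 30·2 + 28·1 = 366
Lena: 15·2 + 51·4 + 29·2 + 30·4 + 28·3 = 496
Lena has the highest Borda score (496).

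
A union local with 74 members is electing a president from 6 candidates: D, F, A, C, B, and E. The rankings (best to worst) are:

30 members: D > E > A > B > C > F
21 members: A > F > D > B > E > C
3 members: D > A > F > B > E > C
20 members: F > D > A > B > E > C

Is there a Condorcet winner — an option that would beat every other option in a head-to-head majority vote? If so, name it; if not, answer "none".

none

Checking pairwise contests:
F beats D 41–33.
A beats F 54–20.
D beats A 53–21.
D beats C 74–0.
D beats B 74–0.
D beats E 74–0.
Every option loses at least one head-to-head, so there is no Condorcet winner.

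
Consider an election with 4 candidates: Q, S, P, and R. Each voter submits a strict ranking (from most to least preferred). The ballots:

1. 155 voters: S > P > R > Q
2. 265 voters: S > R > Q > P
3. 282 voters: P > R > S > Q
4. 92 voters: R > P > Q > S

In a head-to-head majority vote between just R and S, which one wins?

Voters preferring R to S: 374; preferring S to R: 420.
S wins the head-to-head.

S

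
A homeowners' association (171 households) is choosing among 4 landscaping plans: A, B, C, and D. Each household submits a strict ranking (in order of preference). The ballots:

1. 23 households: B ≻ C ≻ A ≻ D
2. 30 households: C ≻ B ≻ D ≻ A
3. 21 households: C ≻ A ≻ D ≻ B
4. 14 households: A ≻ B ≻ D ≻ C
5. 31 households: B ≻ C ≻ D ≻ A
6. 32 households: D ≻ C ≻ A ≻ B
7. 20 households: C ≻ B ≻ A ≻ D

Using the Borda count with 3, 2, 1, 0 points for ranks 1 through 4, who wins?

C

A: 23·1 + 30·0 + 21·2 + 14·3 + 31·0 + 32·1 + 20·1 = 159
B: 23·3 + 30·2 + 21·0 + 14·2 + 31·3 + 32·0 + 20·2 = 290
C: 23·2 + 30·3 + 21·3 + 14·0 + 31·2 + 32·2 + 20·3 = 385
D: 23·0 + 30·1 + 21·1 + 14·1 + 31·1 + 32·3 + 20·0 = 192
C has the highest Borda score (385).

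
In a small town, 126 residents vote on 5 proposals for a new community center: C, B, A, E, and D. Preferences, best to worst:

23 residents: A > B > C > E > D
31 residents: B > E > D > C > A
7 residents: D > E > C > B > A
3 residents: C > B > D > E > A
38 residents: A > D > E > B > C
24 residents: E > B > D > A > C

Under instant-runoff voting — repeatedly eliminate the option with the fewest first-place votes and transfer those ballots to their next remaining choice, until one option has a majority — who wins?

B

Round 1: C 3, B 31, A 61, E 24, D 7. Eliminate C.
Round 2: B 34, A 61, E 24, D 7. Eliminate D.
Round 3: B 34, A 61, E 31. Eliminate E.
Round 4: B 65, A 61. B has a majority.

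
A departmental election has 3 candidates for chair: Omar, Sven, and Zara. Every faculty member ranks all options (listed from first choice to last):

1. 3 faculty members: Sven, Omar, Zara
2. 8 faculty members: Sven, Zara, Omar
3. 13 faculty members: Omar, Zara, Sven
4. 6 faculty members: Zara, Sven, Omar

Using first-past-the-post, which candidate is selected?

First-place votes: Omar 13, Sven 11, Zara 6.
Omar has the most first-place votes.

Omar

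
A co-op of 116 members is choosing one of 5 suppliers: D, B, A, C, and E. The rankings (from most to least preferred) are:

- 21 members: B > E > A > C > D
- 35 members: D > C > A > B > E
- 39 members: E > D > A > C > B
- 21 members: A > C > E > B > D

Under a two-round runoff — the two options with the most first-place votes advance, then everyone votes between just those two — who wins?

Round 1 first-place votes: D 35, B 21, A 21, C 0, E 39.
E and D advance.
Runoff: E is preferred to D by 81 voters; D by 35.
E wins the runoff.

E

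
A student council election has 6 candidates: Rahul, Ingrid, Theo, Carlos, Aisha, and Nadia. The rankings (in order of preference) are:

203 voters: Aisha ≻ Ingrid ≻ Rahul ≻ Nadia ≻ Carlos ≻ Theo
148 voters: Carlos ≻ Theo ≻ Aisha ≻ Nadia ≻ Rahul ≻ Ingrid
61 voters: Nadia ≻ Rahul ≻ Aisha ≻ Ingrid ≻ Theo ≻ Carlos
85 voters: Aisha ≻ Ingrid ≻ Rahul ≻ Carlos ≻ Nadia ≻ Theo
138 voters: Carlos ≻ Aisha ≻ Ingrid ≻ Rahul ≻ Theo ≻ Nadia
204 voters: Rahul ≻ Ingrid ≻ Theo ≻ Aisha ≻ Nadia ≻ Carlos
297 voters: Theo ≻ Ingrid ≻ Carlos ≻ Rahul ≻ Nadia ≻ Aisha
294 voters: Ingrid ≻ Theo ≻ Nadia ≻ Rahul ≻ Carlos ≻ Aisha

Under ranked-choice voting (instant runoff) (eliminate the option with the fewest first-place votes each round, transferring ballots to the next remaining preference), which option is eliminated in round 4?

Round 1: Rahul 204, Ingrid 294, Theo 297, Carlos 286, Aisha 288, Nadia 61. Eliminate Nadia.
Round 2: Rahul 265, Ingrid 294, Theo 297, Carlos 286, Aisha 288. Eliminate Rahul.
Round 3: Ingrid 498, Theo 297, Carlos 286, Aisha 349. Eliminate Carlos.
Round 4: Ingrid 498, Theo 445, Aisha 487. Eliminate Theo.

Theo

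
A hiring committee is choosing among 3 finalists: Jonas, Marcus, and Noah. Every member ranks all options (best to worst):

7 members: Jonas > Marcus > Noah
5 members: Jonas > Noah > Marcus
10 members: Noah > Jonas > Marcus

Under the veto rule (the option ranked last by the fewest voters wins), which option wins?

Jonas

Last-place votes: Jonas 0, Marcus 15, Noah 7.
Jonas is ranked last by the fewest voters, so Jonas wins.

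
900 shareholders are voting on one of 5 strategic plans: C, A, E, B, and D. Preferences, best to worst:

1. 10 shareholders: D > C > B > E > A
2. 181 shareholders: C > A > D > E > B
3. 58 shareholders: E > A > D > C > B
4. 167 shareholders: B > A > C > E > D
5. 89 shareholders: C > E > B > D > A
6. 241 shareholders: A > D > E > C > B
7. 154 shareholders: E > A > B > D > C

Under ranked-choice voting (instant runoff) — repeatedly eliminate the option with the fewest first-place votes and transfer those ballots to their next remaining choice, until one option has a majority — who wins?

A

Round 1: C 270, A 241, E 212, B 167, D 10. Eliminate D.
Round 2: C 280, A 241, E 212, B 167. Eliminate B.
Round 3: C 280, A 408, E 212. Eliminate E.
Round 4: C 280, A 620. A has a majority.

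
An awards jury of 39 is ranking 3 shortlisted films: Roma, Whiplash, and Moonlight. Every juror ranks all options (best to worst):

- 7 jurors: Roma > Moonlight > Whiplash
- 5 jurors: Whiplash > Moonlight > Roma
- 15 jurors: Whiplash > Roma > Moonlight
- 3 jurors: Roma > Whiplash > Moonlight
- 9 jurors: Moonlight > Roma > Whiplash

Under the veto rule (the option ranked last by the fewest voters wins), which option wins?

Roma

Last-place votes: Roma 5, Whiplash 16, Moonlight 18.
Roma is ranked last by the fewest voters, so Roma wins.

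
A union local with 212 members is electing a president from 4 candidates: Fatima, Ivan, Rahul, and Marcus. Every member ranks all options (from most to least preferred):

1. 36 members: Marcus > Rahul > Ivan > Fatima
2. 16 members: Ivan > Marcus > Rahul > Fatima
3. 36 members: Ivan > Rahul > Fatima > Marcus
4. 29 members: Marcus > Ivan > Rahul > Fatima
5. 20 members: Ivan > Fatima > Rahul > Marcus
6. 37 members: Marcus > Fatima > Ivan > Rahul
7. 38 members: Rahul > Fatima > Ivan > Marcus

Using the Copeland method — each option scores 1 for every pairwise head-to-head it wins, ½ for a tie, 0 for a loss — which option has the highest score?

Fatima: loses to Ivan, Rahul, and Marcus → score 0.
Ivan: beats Fatima, Rahul, and Marcus → score 3.
Rahul: beats Fatima; loses to Ivan and Marcus → score 1.
Marcus: beats Fatima and Rahul; loses to Ivan → score 2.
Ivan has the best pairwise record.

Ivan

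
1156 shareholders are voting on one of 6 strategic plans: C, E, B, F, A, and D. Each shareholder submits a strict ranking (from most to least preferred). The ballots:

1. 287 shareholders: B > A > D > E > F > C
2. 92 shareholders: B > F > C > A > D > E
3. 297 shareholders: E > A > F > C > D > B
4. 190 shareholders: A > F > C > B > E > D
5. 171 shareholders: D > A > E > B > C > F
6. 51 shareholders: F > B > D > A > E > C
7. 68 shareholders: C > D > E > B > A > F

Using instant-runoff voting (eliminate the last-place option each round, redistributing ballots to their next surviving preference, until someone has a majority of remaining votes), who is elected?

B

Round 1: C 68, E 297, B 379, F 51, A 190, D 171. Eliminate F.
Round 2: C 68, E 297, B 430, A 190, D 171. Eliminate C.
Round 3: E 297, B 430, A 190, D 239. Eliminate A.
Round 4: E 297, B 620, D 239. B has a majority.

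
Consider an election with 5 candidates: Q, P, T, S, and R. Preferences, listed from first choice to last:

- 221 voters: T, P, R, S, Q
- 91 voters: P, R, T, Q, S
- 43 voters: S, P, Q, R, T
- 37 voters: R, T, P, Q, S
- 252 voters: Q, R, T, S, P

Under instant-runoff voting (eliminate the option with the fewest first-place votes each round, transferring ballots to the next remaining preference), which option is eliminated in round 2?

Round 1: Q 252, P 91, T 221, S 43, R 37. Eliminate R.
Round 2: Q 252, P 91, T 258, S 43. Eliminate S.

S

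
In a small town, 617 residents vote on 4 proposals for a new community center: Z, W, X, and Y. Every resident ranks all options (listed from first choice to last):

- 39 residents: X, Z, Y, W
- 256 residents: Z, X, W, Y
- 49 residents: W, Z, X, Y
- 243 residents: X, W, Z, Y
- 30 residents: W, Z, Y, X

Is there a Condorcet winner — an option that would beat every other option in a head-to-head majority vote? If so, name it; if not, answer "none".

Checking pairwise contests:
W beats Z 322–295.
X beats W 538–79.
Z beats X 335–282.
Z beats Y 617–0.
Every option loses at least one head-to-head, so there is no Condorcet winner.

none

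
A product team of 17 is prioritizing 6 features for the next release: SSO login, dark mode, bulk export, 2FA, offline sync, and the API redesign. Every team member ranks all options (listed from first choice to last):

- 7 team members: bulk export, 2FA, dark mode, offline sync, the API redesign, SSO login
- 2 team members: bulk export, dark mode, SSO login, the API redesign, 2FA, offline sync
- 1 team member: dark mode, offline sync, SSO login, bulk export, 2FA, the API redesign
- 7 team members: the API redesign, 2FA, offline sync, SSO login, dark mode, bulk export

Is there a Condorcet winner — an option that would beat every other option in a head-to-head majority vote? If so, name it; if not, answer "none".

bulk export vs SSO login: 9–8 for bulk export.
bulk export vs dark mode: 9–8 for bulk export.
bulk export vs 2FA: 10–7 for bulk export.
bulk export vs offline sync: 9–8 for bulk export.
bulk export vs the API redesign: 10–7 for bulk export.
bulk export beats every other option head-to-head.

bulk export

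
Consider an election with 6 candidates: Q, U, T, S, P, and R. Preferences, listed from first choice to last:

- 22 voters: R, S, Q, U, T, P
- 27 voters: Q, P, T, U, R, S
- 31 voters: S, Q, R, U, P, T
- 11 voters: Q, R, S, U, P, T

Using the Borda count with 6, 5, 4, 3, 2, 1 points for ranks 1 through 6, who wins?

Q: 22·4 + 27·6 + 31·5 + 11·6 = 471
U: 22·3 + 27·3 + 31·3 + 11·3 = 273
T: 22·2 + 27·4 + 31·1 + 11·1 = 194
S: 22·5 + 27·1 + 31·6 + 11·4 = 367
P: 22·1 + 27·5 + 31·2 + 11·2 = 241
R: 22·6 + 27·2 + 31·4 + 11·5 = 365
Q has the highest Borda score (471).

Q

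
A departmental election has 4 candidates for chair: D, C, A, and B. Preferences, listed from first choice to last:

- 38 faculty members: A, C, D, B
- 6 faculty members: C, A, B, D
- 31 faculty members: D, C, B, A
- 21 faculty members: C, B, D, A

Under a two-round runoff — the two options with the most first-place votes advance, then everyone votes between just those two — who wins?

Round 1 first-place votes: D 31, C 27, A 38, B 0.
A and D advance.
Runoff: A is preferred to D by 44 voters; D by 52.
D wins the runoff.

D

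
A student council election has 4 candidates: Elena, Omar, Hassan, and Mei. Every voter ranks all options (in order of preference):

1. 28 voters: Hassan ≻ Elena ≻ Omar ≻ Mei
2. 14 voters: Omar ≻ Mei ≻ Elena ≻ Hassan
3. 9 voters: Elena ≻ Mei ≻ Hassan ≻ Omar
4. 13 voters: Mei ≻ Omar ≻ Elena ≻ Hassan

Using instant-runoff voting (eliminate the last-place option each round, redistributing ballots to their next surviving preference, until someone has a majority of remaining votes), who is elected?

Mei

Round 1: Elena 9, Omar 14, Hassan 28, Mei 13. Eliminate Elena.
Round 2: Omar 14, Hassan 28, Mei 22. Eliminate Omar.
Round 3: Hassan 28, Mei 36. Mei has a majority.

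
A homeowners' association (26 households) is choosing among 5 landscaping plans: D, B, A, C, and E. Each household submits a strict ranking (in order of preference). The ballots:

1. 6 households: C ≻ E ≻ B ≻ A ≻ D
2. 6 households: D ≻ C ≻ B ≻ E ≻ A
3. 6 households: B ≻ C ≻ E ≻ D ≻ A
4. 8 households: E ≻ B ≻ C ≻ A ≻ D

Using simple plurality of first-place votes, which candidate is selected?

First-place votes: D 6, B 6, A 0, C 6, E 8.
E has the most first-place votes.

E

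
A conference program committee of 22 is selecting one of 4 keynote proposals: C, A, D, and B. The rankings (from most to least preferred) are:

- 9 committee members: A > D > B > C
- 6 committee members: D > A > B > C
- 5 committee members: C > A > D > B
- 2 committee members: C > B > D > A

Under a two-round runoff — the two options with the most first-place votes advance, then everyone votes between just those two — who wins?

Round 1 first-place votes: C 7, A 9, D 6, B 0.
A and C advance.
Runoff: A is preferred to C by 15 voters; C by 7.
A wins the runoff.

A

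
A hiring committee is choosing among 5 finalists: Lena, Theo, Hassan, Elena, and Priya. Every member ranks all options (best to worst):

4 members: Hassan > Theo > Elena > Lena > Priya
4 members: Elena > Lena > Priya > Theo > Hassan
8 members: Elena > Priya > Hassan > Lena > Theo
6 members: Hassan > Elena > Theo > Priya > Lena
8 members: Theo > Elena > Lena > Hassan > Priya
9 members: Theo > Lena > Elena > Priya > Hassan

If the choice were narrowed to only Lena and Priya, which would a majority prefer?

Voters preferring Lena to Priya: 25; preferring Priya to Lena: 14.
Lena wins the head-to-head.

Lena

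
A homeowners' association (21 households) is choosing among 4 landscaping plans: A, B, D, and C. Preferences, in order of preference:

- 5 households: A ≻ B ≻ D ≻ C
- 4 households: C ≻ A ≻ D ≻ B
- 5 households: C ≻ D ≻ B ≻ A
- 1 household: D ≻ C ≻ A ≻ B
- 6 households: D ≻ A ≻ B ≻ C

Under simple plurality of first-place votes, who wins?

C

First-place votes: A 5, B 0, D 7, C 9.
C has the most first-place votes.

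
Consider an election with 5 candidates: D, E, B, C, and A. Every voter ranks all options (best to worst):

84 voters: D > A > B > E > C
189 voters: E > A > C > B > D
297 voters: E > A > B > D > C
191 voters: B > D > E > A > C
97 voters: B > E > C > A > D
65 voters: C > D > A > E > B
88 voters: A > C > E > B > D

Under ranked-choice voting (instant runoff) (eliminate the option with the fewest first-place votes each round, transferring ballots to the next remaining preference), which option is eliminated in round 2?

A

Round 1: D 84, E 486, B 288, C 65, A 88. Eliminate C.
Round 2: D 149, E 486, B 288, A 88. Eliminate A.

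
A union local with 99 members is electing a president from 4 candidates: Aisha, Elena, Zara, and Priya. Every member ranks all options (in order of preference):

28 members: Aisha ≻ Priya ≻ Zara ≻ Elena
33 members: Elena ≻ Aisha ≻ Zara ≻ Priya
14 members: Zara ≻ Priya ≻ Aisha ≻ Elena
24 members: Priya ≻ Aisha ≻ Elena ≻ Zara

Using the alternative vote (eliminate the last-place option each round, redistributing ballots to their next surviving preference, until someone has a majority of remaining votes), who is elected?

Priya

Round 1: Aisha 28, Elena 33, Zara 14, Priya 24. Eliminate Zara.
Round 2: Aisha 28, Elena 33, Priya 38. Eliminate Aisha.
Round 3: Elena 33, Priya 66. Priya has a majority.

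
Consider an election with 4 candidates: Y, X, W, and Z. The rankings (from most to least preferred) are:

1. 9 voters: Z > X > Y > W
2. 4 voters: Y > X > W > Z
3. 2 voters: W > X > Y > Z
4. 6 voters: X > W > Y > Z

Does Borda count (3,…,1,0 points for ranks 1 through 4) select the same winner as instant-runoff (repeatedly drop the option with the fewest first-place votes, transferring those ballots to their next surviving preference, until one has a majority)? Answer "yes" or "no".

Borda — scores: Y 29, X 48, W 22, Z 27. Winner: X.
Instant-runoff — R1 Y 4, X 6, W 2, Z 9 (W out); R2 Y 4, X 8, Z 9 (Y out); R3 X 12, Z 9 (X winner). Winner: X.
The two methods agree.

yes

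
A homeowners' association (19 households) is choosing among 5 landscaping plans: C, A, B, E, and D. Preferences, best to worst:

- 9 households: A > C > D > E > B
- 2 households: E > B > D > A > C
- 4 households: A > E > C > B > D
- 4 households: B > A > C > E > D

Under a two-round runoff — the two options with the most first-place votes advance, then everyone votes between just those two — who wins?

A

Round 1 first-place votes: C 0, A 13, B 4, E 2, D 0.
A and B advance.
Runoff: A is preferred to B by 13 voters; B by 6.
A wins the runoff.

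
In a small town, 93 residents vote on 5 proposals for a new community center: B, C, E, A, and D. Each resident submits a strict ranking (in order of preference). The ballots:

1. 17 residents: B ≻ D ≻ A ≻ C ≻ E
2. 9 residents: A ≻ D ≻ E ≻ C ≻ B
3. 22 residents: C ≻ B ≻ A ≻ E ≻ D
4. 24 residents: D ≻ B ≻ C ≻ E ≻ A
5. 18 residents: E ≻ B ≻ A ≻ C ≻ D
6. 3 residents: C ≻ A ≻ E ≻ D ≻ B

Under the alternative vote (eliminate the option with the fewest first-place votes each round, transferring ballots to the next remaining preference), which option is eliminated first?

Round 1: B 17, C 25, E 18, A 9, D 24. Eliminate A.

A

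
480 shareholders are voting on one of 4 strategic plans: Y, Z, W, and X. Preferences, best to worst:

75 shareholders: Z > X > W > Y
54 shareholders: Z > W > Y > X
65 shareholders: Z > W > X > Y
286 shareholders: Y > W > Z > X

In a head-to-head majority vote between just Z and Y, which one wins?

Voters preferring Z to Y: 194; preferring Y to Z: 286.
Y wins the head-to-head.

Y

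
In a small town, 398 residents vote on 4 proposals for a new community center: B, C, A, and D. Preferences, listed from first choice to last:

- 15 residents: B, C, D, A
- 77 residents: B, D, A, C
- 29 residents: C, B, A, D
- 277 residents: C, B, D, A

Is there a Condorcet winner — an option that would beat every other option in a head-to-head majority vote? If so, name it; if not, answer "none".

C vs B: 306–92 for C.
C vs A: 321–77 for C.
C vs D: 321–77 for C.
C beats every other option head-to-head.

C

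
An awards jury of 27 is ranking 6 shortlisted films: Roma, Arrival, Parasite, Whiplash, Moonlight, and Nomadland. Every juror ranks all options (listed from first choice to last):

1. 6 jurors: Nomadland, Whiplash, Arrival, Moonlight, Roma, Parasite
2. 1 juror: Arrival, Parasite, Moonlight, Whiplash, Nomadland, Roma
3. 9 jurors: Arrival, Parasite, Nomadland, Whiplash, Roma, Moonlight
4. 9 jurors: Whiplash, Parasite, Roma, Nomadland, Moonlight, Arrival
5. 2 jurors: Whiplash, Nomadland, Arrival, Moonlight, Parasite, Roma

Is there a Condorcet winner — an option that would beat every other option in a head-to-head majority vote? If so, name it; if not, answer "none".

Checking pairwise contests:
Arrival beats Roma 18–9.
Whiplash beats Arrival 17–10.
Arrival beats Parasite 18–9.
Nomadland beats Whiplash 15–12.
Roma beats Moonlight 18–9.
Parasite beats Nomadland 19–8.
Every option loses at least one head-to-head, so there is no Condorcet winner.

none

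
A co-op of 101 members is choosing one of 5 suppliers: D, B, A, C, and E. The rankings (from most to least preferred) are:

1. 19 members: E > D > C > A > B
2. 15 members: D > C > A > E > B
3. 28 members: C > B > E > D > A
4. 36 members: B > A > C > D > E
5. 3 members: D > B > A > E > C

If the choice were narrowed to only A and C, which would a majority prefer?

C

Voters preferring A to C: 39; preferring C to A: 62.
C wins the head-to-head.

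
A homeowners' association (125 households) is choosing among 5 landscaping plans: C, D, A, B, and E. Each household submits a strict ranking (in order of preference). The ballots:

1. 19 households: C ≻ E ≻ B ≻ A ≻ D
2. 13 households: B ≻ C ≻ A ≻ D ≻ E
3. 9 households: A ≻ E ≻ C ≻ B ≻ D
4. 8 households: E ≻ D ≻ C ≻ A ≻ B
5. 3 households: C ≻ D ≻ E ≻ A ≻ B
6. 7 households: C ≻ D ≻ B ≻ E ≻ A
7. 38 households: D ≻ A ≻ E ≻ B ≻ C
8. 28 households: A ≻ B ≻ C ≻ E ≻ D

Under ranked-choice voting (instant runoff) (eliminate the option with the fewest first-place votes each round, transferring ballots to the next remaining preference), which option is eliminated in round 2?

Round 1: C 29, D 38, A 37, B 13, E 8. Eliminate E.
Round 2: C 29, D 46, A 37, B 13. Eliminate B.

B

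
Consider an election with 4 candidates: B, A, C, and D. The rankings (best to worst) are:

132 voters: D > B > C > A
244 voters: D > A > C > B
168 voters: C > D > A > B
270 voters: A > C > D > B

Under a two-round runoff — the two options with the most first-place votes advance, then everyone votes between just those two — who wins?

D

Round 1 first-place votes: B 0, A 270, C 168, D 376.
D and A advance.
Runoff: D is preferred to A by 544 voters; A by 270.
D wins the runoff.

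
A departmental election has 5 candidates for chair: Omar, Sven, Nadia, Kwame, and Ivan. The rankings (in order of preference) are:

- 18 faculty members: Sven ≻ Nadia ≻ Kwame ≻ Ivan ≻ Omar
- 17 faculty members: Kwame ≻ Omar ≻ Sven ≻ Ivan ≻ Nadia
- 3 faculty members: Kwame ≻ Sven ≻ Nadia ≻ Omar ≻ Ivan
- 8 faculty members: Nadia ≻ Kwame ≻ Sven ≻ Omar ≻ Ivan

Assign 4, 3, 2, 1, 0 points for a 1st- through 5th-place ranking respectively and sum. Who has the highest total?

Omar: 18·0 + 17·3 + 3·1 + 8·1 = 62
Sven: 18·4 + 17·2 + 3·3 + 8·2 = 131
Nadia: 18·3 + 17·0 + 3·2 + 8·4 = 92
Kwame: 18·2 + 17·4 + 3·4 + 8·3 = 140
Ivan: 18·1 + 17·1 + 3·0 + 8·0 = 35
Kwame has the highest Borda score (140).

Kwame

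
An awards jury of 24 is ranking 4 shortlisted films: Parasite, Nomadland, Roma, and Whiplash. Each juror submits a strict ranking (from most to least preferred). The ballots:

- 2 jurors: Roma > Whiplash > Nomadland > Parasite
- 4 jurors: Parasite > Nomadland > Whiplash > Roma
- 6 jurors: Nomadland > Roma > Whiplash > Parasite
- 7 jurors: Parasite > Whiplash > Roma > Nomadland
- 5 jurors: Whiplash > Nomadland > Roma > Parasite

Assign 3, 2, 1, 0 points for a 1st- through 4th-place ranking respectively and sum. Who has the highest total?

Parasite: 2·0 + 4·3 + 6·0 + 7·3 + 5·0 = 33
Nomadland: 2·1 + 4·2 + 6·3 + 7·0 + 5·2 = 38
Roma: 2·3 + 4·0 + 6·2 + 7·1 + 5·1 = 30
Whiplash: 2·2 + 4·1 + 6·1 + 7·2 + 5·3 = 43
Whiplash has the highest Borda score (43).

Whiplash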